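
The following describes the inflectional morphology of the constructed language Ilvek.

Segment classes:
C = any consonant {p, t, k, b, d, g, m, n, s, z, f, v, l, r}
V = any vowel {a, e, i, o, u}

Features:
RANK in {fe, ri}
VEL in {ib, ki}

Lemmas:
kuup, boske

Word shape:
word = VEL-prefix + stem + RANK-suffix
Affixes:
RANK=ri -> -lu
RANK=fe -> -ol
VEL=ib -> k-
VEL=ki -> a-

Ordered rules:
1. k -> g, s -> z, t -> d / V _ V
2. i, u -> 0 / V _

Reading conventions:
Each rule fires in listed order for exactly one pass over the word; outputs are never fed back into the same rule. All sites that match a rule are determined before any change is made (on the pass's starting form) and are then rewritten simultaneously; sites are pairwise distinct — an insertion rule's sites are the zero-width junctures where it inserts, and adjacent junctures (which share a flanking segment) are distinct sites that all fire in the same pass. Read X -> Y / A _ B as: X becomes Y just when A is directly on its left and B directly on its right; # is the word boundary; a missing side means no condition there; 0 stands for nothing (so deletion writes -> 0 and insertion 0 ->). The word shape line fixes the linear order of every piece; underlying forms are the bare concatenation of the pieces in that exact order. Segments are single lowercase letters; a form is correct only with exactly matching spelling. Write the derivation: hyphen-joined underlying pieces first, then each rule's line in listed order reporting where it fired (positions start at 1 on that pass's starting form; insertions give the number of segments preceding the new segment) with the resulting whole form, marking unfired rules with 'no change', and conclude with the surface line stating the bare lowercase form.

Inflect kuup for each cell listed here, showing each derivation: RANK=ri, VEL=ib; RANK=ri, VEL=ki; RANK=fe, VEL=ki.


cell RANK=ri, VEL=ib:
underlying: k-kuup-lu
1. k -> g, s -> z, t -> d / V _ V: no change
2. i, u -> 0 / V _: fires at position(s) 4: kkuplu
surface: kkuplu

cell RANK=ri, VEL=ki:
underlying: a-kuup-lu
1. k -> g, s -> z, t -> d / V _ V: fires at position(s) 2: aguuplu
2. i, u -> 0 / V _: fires at position(s) 4: aguplu
surface: aguplu

cell RANK=fe, VEL=ki:
underlying: a-kuup-ol
1. k -> g, s -> z, t -> d / V _ V: fires at position(s) 2: aguupol
2. i, u -> 0 / V _: fires at position(s) 4: agupol
surface: agupol


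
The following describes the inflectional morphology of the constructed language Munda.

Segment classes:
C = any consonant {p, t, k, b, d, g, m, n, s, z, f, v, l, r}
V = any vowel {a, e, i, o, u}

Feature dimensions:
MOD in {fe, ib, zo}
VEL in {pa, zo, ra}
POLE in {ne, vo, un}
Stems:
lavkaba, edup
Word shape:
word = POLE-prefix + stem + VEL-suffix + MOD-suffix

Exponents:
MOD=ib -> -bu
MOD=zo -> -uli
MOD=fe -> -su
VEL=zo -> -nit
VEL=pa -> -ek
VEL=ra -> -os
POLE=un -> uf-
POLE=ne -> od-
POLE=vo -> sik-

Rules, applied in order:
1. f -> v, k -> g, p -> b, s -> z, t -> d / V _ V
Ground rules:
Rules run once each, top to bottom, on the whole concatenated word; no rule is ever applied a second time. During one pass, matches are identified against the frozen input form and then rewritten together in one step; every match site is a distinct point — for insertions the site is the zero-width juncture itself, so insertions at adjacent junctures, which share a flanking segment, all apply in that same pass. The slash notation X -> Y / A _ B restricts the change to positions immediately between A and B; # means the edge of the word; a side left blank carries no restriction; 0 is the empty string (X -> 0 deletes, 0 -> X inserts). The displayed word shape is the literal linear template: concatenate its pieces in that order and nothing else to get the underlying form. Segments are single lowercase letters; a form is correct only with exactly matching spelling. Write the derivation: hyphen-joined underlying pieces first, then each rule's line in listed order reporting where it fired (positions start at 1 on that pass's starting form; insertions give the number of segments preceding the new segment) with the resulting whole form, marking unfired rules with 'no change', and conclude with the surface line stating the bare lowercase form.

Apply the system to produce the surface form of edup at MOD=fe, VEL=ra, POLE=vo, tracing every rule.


underlying: sik-edup-os-su
1. f -> v, k -> g, p -> b, s -> z, t -> d / V _ V: fires at position(s) 3, 7: sigedubossu
surface: sigedubossu


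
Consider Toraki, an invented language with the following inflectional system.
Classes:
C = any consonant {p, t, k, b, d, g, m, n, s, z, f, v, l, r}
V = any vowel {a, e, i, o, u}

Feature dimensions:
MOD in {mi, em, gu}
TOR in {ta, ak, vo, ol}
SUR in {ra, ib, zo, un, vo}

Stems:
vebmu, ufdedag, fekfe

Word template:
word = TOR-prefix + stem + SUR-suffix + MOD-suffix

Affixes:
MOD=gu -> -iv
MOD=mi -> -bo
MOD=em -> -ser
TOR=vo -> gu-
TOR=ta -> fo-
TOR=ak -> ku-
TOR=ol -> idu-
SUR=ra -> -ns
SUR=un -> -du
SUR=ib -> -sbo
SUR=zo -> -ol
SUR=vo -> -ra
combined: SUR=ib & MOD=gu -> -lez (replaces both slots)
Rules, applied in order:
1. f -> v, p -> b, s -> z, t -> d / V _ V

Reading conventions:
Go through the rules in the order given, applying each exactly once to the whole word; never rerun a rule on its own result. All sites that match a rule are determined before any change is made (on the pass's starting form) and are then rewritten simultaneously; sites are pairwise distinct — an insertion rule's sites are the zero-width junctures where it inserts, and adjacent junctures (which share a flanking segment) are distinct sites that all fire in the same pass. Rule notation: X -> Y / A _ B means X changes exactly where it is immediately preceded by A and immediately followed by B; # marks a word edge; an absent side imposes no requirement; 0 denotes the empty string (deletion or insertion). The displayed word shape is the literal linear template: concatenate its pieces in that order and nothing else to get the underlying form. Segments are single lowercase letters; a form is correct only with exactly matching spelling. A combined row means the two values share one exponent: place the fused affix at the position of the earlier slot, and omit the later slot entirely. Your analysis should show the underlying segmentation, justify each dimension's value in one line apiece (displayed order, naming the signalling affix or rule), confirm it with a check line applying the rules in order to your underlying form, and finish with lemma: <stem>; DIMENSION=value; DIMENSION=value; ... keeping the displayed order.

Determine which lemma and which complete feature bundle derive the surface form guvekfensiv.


underlying: gu-fekfe-ns-iv
MOD=gu - signalled by the affix -iv
TOR=vo - signalled by the affix gu-
SUR=ra - signalled by the affix -ns
check: gufekfensiv -> guvekfensiv
lemma: fekfe; MOD=gu; TOR=vo; SUR=ra


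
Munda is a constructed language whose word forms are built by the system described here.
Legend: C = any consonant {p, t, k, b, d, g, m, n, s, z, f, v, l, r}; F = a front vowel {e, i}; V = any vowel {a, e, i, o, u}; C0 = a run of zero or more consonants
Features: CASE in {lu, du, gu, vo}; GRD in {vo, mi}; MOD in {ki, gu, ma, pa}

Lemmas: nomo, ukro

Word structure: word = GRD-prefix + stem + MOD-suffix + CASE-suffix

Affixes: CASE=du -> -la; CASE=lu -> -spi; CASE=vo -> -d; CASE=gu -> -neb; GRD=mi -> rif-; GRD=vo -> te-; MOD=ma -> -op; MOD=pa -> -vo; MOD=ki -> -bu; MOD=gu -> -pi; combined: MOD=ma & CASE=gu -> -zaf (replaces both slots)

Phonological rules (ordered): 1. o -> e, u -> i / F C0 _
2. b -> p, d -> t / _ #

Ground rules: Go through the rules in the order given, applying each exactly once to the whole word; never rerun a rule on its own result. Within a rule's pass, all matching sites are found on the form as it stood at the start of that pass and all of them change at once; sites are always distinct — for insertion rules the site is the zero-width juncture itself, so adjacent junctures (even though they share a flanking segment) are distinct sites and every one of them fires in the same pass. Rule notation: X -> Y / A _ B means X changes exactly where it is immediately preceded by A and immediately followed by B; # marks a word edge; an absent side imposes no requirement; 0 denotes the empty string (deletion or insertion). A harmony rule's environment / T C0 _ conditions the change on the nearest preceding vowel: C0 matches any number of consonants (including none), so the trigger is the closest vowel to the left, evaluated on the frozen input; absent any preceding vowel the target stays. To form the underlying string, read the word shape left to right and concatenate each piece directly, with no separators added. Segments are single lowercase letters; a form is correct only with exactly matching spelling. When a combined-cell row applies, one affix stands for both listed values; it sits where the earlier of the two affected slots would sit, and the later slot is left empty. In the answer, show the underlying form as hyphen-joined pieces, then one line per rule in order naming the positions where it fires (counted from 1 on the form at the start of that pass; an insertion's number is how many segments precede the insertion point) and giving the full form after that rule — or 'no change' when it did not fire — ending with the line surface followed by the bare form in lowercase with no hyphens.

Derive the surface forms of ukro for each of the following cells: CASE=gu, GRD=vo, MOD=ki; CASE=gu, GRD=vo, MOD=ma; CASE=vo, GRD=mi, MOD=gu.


cell CASE=gu, GRD=vo, MOD=ki:
underlying: te-ukro-bu-neb
1. o -> e, u -> i / F C0 _: fires at position(s) 3: teikrobuneb
2. b -> p, d -> t / _ #: fires at position(s) 11: teikrobunep
surface: teikrobunep

cell CASE=gu, GRD=vo, MOD=ma:
underlying: te-ukro-zaf
1. o -> e, u -> i / F C0 _: fires at position(s) 3: teikrozaf
2. b -> p, d -> t / _ #: no change
surface: teikrozaf

cell CASE=vo, GRD=mi, MOD=gu:
underlying: rif-ukro-pi-d
1. o -> e, u -> i / F C0 _: fires at position(s) 4: rifikropid
2. b -> p, d -> t / _ #: fires at position(s) 10: rifikropit
surface: rifikropit


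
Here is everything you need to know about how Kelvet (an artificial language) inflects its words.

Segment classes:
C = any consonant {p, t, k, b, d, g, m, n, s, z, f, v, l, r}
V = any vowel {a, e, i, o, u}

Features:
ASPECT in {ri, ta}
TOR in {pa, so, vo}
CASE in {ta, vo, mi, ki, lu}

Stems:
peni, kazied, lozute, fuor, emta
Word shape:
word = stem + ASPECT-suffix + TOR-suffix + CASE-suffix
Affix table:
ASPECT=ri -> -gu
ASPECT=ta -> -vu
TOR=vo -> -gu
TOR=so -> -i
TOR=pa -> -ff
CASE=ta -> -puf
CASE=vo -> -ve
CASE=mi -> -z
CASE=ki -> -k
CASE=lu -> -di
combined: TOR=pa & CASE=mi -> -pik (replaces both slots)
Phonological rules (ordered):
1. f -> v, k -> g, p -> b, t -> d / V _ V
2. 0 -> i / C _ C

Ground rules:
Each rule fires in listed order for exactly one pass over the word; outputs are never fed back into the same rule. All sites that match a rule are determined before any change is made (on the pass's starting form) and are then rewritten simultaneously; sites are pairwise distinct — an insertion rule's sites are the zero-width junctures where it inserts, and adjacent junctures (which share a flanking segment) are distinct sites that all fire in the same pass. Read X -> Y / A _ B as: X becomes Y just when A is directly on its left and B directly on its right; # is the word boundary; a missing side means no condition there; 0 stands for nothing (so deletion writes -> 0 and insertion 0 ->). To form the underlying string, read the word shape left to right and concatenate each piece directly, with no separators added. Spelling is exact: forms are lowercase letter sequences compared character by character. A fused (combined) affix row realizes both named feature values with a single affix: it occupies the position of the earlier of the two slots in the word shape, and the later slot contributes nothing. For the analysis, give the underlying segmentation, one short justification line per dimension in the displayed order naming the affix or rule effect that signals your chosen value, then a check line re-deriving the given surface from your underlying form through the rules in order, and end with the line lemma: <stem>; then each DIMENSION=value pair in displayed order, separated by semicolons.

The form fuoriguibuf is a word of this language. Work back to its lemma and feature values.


underlying: fuor-gu-i-puf
ASPECT=ri - signalled by the affix -gu
TOR=so - signalled by the affix -i
CASE=ta - signalled by the affix -puf
check: fuorguipuf -> fuorguibuf -> fuoriguibuf
lemma: fuor; ASPECT=ri; TOR=so; CASE=ta


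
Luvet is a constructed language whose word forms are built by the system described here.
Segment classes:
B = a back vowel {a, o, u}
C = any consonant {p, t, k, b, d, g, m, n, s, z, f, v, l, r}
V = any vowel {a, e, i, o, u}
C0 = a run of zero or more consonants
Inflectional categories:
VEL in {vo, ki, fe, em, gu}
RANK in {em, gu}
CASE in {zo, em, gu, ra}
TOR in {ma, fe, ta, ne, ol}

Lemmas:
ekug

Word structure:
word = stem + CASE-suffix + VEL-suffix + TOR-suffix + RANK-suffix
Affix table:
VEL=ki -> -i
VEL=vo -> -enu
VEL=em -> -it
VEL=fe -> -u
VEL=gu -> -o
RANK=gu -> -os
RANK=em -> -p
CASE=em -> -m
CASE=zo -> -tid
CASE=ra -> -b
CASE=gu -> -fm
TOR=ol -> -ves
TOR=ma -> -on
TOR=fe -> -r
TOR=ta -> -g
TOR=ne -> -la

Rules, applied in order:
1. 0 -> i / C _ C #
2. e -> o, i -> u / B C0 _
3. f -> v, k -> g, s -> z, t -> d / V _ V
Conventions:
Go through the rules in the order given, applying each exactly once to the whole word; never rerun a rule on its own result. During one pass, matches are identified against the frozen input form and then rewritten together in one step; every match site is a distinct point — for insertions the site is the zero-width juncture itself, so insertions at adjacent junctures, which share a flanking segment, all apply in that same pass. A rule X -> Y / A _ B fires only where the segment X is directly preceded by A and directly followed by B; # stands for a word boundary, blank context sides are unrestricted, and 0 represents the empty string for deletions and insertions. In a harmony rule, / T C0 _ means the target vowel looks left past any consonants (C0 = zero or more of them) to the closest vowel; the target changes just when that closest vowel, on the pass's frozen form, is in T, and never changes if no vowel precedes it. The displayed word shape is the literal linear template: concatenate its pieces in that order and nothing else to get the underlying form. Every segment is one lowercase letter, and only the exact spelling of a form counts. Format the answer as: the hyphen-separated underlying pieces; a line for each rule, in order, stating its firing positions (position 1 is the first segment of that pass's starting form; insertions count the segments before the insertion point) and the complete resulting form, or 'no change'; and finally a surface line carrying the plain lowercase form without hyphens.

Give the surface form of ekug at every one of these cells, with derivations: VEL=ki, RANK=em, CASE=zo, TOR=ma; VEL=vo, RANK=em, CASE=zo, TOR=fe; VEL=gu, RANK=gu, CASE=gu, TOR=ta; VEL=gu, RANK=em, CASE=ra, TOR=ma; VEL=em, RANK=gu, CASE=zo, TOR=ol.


cell VEL=ki, RANK=em, CASE=zo, TOR=ma:
underlying: ekug-tid-i-on-p
1. 0 -> i / C _ C #: inserts after position(s) 10: ekugtidionip
2. e -> o, i -> u / B C0 _: fires at position(s) 6, 11: ekugtudionup
3. f -> v, k -> g, s -> z, t -> d / V _ V: fires at position(s) 2: egugtudionup
surface: egugtudionup

cell VEL=vo, RANK=em, CASE=zo, TOR=fe:
underlying: ekug-tid-enu-r-p
1. 0 -> i / C _ C #: inserts after position(s) 11: ekugtidenurip
2. e -> o, i -> u / B C0 _: fires at position(s) 6, 12: ekugtudenurup
3. f -> v, k -> g, s -> z, t -> d / V _ V: fires at position(s) 2: egugtudenurup
surface: egugtudenurup

cell VEL=gu, RANK=gu, CASE=gu, TOR=ta:
underlying: ekug-fm-o-g-os
1. 0 -> i / C _ C #: no change
2. e -> o, i -> u / B C0 _: no change
3. f -> v, k -> g, s -> z, t -> d / V _ V: fires at position(s) 2: egugfmogos
surface: egugfmogos

cell VEL=gu, RANK=em, CASE=ra, TOR=ma:
underlying: ekug-b-o-on-p
1. 0 -> i / C _ C #: inserts after position(s) 8: ekugboonip
2. e -> o, i -> u / B C0 _: fires at position(s) 9: ekugboonup
3. f -> v, k -> g, s -> z, t -> d / V _ V: fires at position(s) 2: egugboonup
surface: egugboonup

cell VEL=em, RANK=gu, CASE=zo, TOR=ol:
underlying: ekug-tid-it-ves-os
1. 0 -> i / C _ C #: no change
2. e -> o, i -> u / B C0 _: fires at position(s) 6: ekugtuditvesos
3. f -> v, k -> g, s -> z, t -> d / V _ V: fires at position(s) 2, 12: egugtuditvezos
surface: egugtuditvezos


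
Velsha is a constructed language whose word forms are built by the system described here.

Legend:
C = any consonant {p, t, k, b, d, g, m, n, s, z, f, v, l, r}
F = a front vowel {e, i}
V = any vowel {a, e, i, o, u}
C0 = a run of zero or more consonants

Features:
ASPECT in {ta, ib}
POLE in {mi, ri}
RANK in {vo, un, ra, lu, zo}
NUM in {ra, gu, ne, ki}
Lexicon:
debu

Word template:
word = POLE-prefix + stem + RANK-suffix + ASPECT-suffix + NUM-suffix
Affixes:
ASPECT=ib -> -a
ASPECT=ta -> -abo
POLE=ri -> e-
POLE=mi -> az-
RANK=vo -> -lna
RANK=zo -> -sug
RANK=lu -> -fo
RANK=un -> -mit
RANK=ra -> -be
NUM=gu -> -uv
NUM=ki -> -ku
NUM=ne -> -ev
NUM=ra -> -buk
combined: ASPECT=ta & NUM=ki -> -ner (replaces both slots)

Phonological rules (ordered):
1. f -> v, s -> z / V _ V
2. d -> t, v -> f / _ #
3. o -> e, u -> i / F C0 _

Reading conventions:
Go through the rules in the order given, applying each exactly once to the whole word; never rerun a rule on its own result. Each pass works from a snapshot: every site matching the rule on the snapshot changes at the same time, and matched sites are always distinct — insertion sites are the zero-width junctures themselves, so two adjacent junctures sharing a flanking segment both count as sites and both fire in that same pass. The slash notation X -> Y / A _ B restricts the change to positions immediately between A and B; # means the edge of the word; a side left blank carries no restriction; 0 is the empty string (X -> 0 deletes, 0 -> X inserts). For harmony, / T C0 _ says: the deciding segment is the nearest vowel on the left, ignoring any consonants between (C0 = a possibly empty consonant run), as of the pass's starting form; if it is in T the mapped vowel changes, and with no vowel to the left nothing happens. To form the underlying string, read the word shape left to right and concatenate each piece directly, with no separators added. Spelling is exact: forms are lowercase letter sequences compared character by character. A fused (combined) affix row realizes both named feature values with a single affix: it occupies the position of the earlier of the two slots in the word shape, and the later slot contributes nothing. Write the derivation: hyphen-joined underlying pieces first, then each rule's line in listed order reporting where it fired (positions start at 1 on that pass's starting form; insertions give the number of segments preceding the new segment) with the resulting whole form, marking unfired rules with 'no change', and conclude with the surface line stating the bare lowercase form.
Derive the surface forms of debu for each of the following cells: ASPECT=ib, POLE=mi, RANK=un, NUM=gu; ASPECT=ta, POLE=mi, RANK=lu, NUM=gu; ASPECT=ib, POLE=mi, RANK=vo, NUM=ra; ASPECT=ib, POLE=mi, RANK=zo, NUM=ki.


cell ASPECT=ib, POLE=mi, RANK=un, NUM=gu:
underlying: az-debu-mit-a-uv
1. f -> v, s -> z / V _ V: no change
2. d -> t, v -> f / _ #: fires at position(s) 12: azdebumitauf
3. o -> e, u -> i / F C0 _: fires at position(s) 6: azdebimitauf
surface: azdebimitauf

cell ASPECT=ta, POLE=mi, RANK=lu, NUM=gu:
underlying: az-debu-fo-abo-uv
1. f -> v, s -> z / V _ V: fires at position(s) 7: azdebuvoabouv
2. d -> t, v -> f / _ #: fires at position(s) 13: azdebuvoabouf
3. o -> e, u -> i / F C0 _: fires at position(s) 6: azdebivoabouf
surface: azdebivoabouf

cell ASPECT=ib, POLE=mi, RANK=vo, NUM=ra:
underlying: az-debu-lna-a-buk
1. f -> v, s -> z / V _ V: no change
2. d -> t, v -> f / _ #: no change
3. o -> e, u -> i / F C0 _: fires at position(s) 6: azdebilnaabuk
surface: azdebilnaabuk

cell ASPECT=ib, POLE=mi, RANK=zo, NUM=ki:
underlying: az-debu-sug-a-ku
1. f -> v, s -> z / V _ V: fires at position(s) 7: azdebuzugaku
2. d -> t, v -> f / _ #: no change
3. o -> e, u -> i / F C0 _: fires at position(s) 6: azdebizugaku
surface: azdebizugaku


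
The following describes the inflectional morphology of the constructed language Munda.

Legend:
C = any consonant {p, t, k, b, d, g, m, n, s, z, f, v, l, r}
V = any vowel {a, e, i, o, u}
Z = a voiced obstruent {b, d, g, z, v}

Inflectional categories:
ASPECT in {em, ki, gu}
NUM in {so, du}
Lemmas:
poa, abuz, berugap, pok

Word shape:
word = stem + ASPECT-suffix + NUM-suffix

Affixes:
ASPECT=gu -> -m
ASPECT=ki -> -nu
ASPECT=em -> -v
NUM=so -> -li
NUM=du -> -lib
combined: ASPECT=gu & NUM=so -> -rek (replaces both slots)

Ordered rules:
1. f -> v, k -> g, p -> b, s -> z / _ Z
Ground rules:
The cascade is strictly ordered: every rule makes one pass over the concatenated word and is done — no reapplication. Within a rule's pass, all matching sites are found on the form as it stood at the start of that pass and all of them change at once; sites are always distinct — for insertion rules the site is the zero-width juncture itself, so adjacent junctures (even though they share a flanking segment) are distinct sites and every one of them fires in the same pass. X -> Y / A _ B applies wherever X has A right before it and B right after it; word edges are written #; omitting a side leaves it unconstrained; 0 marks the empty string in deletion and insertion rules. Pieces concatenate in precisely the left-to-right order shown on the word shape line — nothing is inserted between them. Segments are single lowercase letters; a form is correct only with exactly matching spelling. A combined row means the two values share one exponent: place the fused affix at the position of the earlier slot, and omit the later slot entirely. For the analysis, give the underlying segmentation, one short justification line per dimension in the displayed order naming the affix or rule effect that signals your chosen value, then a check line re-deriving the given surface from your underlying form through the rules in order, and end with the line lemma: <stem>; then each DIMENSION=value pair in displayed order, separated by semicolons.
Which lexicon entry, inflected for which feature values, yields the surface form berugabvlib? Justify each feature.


underlying: berugap-v-lib
ASPECT=em - signalled by the affix -v
NUM=du - signalled by the affix -lib
check: berugapvlib -> berugabvlib
lemma: berugap; ASPECT=em; NUM=du


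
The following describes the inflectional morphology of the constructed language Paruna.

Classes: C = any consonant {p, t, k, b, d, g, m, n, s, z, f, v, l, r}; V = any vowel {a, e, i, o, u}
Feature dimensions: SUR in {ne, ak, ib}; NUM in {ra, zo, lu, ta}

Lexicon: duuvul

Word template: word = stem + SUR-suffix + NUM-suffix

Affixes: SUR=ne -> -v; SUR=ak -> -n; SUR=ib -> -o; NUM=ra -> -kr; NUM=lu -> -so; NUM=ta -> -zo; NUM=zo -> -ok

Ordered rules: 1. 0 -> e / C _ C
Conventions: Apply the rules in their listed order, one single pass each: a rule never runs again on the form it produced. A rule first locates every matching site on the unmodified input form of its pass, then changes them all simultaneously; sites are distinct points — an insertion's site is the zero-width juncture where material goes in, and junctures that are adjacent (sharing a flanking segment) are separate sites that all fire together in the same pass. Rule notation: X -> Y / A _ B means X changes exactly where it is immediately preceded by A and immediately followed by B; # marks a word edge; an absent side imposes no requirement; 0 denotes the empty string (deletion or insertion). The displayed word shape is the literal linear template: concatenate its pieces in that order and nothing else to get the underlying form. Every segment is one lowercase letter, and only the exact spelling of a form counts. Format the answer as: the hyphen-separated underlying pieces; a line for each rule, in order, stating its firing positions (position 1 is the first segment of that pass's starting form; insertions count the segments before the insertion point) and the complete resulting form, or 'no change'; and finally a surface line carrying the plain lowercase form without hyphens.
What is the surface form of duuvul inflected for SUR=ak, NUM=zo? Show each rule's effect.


underlying: duuvul-n-ok
1. 0 -> e / C _ C: inserts after position(s) 6: duuvulenok
surface: duuvulenok


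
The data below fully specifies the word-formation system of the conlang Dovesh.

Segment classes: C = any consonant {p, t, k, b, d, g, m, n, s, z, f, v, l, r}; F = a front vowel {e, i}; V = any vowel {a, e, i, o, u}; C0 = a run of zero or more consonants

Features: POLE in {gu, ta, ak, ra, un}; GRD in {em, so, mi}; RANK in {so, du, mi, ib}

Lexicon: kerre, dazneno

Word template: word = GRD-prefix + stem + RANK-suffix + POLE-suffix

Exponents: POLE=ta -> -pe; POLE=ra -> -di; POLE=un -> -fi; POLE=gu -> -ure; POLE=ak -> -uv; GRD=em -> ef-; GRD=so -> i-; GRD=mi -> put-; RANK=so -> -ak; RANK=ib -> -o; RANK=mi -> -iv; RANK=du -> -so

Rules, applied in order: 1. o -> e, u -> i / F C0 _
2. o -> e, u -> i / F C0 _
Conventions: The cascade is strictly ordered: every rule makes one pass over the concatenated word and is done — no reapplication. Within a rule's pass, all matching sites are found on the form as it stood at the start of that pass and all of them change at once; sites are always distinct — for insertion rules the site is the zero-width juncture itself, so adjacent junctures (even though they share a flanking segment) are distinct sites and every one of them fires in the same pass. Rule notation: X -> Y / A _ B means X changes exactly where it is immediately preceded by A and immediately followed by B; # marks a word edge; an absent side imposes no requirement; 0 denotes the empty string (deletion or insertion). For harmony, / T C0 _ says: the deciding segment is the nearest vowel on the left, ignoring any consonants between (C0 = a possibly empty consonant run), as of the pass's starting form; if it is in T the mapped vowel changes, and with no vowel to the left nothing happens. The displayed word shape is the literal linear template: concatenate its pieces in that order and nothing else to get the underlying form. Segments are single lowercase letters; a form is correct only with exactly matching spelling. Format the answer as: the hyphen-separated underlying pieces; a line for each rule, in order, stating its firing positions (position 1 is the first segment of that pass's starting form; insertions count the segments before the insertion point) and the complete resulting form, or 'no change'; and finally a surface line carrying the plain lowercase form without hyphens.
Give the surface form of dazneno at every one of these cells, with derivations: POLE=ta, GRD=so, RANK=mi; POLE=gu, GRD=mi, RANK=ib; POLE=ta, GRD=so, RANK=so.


cell POLE=ta, GRD=so, RANK=mi:
underlying: i-dazneno-iv-pe
1. o -> e, u -> i / F C0 _: fires at position(s) 8: idazneneivpe
2. o -> e, u -> i / F C0 _: no change
surface: idazneneivpe

cell POLE=gu, GRD=mi, RANK=ib:
underlying: put-dazneno-o-ure
1. o -> e, u -> i / F C0 _: fires at position(s) 10: putdazneneoure
2. o -> e, u -> i / F C0 _: fires at position(s) 11: putdazneneeure
surface: putdazneneeure

cell POLE=ta, GRD=so, RANK=so:
underlying: i-dazneno-ak-pe
1. o -> e, u -> i / F C0 _: fires at position(s) 8: idazneneakpe
2. o -> e, u -> i / F C0 _: no change
surface: idazneneakpe


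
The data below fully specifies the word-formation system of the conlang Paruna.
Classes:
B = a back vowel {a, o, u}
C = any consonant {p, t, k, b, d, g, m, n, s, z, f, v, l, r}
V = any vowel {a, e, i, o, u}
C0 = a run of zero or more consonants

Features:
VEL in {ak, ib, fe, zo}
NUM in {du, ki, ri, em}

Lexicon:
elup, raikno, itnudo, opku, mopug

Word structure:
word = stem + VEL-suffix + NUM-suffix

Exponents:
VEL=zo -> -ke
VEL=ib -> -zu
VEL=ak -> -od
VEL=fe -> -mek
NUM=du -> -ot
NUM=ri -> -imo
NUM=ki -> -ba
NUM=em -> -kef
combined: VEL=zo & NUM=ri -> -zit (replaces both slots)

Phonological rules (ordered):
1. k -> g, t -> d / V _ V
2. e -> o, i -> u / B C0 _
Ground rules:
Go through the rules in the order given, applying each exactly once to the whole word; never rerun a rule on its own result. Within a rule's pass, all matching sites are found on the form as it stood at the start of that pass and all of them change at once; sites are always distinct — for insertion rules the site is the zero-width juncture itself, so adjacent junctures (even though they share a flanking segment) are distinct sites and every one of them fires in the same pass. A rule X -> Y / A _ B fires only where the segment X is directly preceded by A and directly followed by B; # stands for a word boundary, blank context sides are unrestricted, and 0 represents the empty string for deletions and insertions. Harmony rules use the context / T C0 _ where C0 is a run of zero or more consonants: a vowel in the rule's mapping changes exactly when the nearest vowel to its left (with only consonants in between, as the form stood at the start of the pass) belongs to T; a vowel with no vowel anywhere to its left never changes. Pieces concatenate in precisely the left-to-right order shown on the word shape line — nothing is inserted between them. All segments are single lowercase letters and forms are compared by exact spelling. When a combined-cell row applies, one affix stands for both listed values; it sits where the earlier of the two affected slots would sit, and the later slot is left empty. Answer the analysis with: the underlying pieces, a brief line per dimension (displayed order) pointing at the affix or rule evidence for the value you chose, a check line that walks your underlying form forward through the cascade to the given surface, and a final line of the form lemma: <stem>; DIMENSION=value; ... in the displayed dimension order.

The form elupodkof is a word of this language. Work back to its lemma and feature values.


underlying: elup-od-kef
VEL=ak - signalled by the affix -od
NUM=em - signalled by the affix -kef
check: elupodkef -> elupodkef -> elupodkof
lemma: elup; VEL=ak; NUM=em


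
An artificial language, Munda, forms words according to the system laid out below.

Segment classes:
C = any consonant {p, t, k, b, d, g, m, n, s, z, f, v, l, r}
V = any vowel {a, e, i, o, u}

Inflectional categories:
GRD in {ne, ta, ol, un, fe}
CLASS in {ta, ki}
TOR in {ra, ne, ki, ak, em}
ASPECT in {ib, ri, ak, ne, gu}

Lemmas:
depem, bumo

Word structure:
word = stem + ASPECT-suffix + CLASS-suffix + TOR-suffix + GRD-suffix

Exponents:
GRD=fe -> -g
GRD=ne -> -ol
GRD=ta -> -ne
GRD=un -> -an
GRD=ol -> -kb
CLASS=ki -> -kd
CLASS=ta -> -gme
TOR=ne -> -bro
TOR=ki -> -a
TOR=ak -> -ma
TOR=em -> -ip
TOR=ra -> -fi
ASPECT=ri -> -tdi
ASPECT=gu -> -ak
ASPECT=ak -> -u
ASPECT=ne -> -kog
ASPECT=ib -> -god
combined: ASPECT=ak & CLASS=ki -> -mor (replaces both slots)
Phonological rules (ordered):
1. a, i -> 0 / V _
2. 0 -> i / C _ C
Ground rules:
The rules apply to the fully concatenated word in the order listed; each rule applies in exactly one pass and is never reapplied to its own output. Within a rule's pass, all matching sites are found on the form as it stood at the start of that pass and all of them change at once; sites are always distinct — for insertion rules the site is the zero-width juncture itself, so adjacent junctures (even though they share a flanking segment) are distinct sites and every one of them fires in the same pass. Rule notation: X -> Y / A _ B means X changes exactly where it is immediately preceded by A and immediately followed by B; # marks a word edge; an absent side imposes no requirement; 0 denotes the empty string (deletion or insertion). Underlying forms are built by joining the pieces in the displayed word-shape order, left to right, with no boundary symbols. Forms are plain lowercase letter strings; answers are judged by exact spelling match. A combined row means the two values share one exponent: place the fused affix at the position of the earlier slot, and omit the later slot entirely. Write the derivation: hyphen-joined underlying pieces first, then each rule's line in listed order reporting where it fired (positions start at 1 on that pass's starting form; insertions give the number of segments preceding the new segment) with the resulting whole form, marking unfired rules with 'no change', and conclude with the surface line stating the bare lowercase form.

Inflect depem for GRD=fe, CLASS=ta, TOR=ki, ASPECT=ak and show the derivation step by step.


underlying: depem-u-gme-a-g
1. a, i -> 0 / V _: fires at position(s) 10: depemugmeg
2. 0 -> i / C _ C: inserts after position(s) 7: depemugimeg
surface: depemugimeg


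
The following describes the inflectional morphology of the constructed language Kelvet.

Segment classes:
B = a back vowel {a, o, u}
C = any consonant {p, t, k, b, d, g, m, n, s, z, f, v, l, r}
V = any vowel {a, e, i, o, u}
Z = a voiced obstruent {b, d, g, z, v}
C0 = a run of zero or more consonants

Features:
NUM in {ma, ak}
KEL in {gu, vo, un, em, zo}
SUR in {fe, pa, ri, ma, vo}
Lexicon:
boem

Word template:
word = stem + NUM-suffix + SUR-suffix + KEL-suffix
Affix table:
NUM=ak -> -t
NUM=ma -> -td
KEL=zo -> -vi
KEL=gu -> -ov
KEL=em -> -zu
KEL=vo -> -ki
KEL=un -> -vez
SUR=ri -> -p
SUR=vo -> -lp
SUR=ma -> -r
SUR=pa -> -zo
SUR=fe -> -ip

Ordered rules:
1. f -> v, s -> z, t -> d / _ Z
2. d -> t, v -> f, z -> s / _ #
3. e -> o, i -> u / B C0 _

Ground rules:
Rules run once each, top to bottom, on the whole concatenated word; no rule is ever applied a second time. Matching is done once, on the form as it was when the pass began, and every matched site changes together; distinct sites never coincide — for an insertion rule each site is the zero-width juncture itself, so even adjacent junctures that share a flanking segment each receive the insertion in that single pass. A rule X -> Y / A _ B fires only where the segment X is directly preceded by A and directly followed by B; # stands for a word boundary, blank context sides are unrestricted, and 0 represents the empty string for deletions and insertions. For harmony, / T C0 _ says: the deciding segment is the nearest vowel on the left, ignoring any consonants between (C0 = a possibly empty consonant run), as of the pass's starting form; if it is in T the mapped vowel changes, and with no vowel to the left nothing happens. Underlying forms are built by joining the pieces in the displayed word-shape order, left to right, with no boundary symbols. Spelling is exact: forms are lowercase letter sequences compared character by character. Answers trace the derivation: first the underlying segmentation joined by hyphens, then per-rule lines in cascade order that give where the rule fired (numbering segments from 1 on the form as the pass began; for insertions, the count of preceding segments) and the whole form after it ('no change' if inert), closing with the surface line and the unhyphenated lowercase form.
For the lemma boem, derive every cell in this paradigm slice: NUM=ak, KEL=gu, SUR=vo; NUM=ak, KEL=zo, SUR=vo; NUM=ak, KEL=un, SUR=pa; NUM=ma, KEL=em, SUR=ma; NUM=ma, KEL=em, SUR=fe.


cell NUM=ak, KEL=gu, SUR=vo:
underlying: boem-t-lp-ov
1. f -> v, s -> z, t -> d / _ Z: no change
2. d -> t, v -> f, z -> s / _ #: fires at position(s) 9: boemtlpof
3. e -> o, i -> u / B C0 _: fires at position(s) 3: boomtlpof
surface: boomtlpof

cell NUM=ak, KEL=zo, SUR=vo:
underlying: boem-t-lp-vi
1. f -> v, s -> z, t -> d / _ Z: no change
2. d -> t, v -> f, z -> s / _ #: no change
3. e -> o, i -> u / B C0 _: fires at position(s) 3: boomtlpvi
surface: boomtlpvi

cell NUM=ak, KEL=un, SUR=pa:
underlying: boem-t-zo-vez
1. f -> v, s -> z, t -> d / _ Z: fires at position(s) 5: boemdzovez
2. d -> t, v -> f, z -> s / _ #: fires at position(s) 10: boemdzoves
3. e -> o, i -> u / B C0 _: fires at position(s) 3, 9: boomdzovos
surface: boomdzovos

cell NUM=ma, KEL=em, SUR=ma:
underlying: boem-td-r-zu
1. f -> v, s -> z, t -> d / _ Z: fires at position(s) 5: boemddrzu
2. d -> t, v -> f, z -> s / _ #: no change
3. e -> o, i -> u / B C0 _: fires at position(s) 3: boomddrzu
surface: boomddrzu

cell NUM=ma, KEL=em, SUR=fe:
underlying: boem-td-ip-zu
1. f -> v, s -> z, t -> d / _ Z: fires at position(s) 5: boemddipzu
2. d -> t, v -> f, z -> s / _ #: no change
3. e -> o, i -> u / B C0 _: fires at position(s) 3: boomddipzu
surface: boomddipzu


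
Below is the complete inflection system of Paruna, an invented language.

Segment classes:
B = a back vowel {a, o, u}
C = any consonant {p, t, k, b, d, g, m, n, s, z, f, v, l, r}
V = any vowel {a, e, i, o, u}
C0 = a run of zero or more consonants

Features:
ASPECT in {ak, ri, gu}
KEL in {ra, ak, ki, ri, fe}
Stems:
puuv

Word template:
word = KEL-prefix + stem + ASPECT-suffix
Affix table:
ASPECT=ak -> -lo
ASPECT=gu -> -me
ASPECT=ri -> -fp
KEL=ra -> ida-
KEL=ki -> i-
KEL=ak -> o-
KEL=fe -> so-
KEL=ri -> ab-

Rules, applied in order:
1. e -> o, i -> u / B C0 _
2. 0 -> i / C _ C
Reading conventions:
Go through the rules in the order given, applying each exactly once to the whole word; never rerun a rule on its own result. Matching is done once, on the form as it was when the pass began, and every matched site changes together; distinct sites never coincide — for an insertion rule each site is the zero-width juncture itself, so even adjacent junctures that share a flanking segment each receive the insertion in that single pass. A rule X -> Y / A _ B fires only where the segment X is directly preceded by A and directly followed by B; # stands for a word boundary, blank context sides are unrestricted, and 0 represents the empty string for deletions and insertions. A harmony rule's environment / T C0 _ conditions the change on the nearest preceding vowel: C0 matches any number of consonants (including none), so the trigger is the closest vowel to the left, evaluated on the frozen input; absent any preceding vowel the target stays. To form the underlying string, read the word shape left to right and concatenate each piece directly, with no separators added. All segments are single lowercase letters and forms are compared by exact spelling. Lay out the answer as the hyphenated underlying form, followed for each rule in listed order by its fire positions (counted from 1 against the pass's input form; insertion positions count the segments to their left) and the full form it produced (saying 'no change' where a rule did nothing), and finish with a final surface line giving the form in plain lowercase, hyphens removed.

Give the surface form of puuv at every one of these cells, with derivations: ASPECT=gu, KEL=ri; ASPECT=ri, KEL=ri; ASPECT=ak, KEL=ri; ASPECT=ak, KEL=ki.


cell ASPECT=gu, KEL=ri:
underlying: ab-puuv-me
1. e -> o, i -> u / B C0 _: fires at position(s) 8: abpuuvmo
2. 0 -> i / C _ C: inserts after position(s) 2, 6: abipuuvimo
surface: abipuuvimo

cell ASPECT=ri, KEL=ri:
underlying: ab-puuv-fp
1. e -> o, i -> u / B C0 _: no change
2. 0 -> i / C _ C: inserts after position(s) 2, 6, 7: abipuuvifip
surface: abipuuvifip

cell ASPECT=ak, KEL=ri:
underlying: ab-puuv-lo
1. e -> o, i -> u / B C0 _: no change
2. 0 -> i / C _ C: inserts after position(s) 2, 6: abipuuvilo
surface: abipuuvilo

cell ASPECT=ak, KEL=ki:
underlying: i-puuv-lo
1. e -> o, i -> u / B C0 _: no change
2. 0 -> i / C _ C: inserts after position(s) 5: ipuuvilo
surface: ipuuvilo


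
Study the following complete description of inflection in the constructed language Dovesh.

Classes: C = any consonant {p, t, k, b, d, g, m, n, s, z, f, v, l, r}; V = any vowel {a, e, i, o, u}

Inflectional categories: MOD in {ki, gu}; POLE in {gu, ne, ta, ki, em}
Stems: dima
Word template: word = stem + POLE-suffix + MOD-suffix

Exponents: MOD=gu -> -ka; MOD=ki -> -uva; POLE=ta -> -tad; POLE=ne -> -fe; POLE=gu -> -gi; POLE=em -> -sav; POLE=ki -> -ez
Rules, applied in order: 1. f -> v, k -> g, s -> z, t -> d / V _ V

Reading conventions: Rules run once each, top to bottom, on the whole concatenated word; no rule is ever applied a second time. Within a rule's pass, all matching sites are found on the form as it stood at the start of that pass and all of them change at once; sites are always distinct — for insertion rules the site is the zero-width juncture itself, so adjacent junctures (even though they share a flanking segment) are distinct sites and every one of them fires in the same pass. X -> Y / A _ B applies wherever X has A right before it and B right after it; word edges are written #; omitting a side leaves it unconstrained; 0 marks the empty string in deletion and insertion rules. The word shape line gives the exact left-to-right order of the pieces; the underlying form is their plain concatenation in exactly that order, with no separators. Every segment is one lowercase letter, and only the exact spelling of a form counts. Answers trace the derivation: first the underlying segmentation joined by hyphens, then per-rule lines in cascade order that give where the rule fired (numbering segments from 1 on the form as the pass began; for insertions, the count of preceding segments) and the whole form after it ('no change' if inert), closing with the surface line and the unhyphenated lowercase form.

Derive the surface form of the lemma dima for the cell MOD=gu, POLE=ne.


underlying: dima-fe-ka
1. f -> v, k -> g, s -> z, t -> d / V _ V: fires at position(s) 5, 7: dimavega
surface: dimavega
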